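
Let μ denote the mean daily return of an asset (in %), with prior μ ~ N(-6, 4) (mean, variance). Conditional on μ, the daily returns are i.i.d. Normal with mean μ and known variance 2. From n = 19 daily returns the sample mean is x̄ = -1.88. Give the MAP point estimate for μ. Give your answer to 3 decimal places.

n = 19, x̄ = -1.88.
For a Normal prior and Normal likelihood with known variance, the posterior is Normal; its mode equals its mean, the precision-weighted average.
Prior precision 1/σ₀² = 1/4 = 0.25; data precision n/σ² = 19/2 = 9.5.
μ̂ = (0.25·(-6) + 9.5·(-1.88)) / (0.25 + 9.5) = (-19.36)/9.75 = -1936/975 ≈ -1.986.

μ̂_MAP = -1.986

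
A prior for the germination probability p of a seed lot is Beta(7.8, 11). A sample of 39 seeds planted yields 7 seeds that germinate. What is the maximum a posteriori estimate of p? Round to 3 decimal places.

Prior: Beta(7.8, 11).
Data: 7 successes in 39 trials. The binomial likelihood contributes p^7(1−p)^32, so the posterior is Beta(7.8+7, 11+32) = Beta(14.8, 43).
For Beta(a, b) with a, b > 1 the mode is (a−1)/(a+b−2) = 13.8/55.8 ≈ 0.247.

p̂_MAP = 0.247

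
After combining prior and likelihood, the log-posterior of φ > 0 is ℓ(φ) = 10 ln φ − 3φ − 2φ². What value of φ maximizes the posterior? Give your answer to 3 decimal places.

ℓ'(φ) = 10/φ − 3 − 4φ. Setting this to zero and multiplying by φ: 4φ² + 3φ − 10 = 0.
φ = (−3 + √(3² + 4·4·10)) / (2·4) = (−3 + √169) / 8 = (−3 + 13)/8 = 5/4.
ℓ''(φ) = −10/φ² − 4 < 0, confirming a maximum.

φ̂_MAP = 1.250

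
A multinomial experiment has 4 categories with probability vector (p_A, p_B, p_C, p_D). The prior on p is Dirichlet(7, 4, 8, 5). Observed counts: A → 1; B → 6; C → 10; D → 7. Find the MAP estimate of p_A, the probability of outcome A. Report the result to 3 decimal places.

MAP estimate of p_A = 0.159

The posterior is Dirichlet(αᵢ + nᵢ) = Dirichlet(8, 10, 18, 12).
For a Dirichlet(a₁,…,a_K) with all aᵢ > 1, the mode has j-th component (aⱼ − 1)/(Σaᵢ − K).
Here Σaᵢ = 48 and K = 4, so p_A = (8 − 1)/(48 − 4) = 7/44 ≈ 0.159.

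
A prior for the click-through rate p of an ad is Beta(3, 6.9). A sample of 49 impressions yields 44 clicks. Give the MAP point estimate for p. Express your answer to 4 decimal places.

Prior: Beta(3, 6.9).
Data: 44 successes in 49 trials. The binomial likelihood contributes p^44(1−p)^5, so the posterior is Beta(3+44, 6.9+5) = Beta(47, 11.9).
For Beta(a, b) with a, b > 1 the mode is (a−1)/(a+b−2) = 46/56.9 ≈ 0.8084.

p̂_MAP = 0.8084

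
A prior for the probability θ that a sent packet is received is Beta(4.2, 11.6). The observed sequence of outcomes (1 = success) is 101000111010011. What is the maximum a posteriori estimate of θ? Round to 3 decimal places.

θ̂_MAP = 0.389

Prior: Beta(4.2, 11.6).
Data: 8 successes in 15 trials (from the sequence). The binomial likelihood contributes θ^8(1−θ)^7, so the posterior is Beta(4.2+8, 11.6+7) = Beta(12.2, 18.6).
For Beta(a, b) with a, b > 1 the mode is (a−1)/(a+b−2) = 11.2/28.8 ≈ 0.389.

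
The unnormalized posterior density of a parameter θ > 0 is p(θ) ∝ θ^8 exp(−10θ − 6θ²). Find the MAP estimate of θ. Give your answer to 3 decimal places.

ℓ'(θ) = 8/θ − 10 − 12θ. Setting this to zero and multiplying by θ: 12θ² + 10θ − 8 = 0.
θ = (−10 + √(10² + 4·12·8)) / (2·12) = (−10 + √484) / 24 = (−10 + 22)/24 = 1/2.
ℓ''(θ) = −8/θ² − 12 < 0, confirming a maximum.

θ̂_MAP = 0.500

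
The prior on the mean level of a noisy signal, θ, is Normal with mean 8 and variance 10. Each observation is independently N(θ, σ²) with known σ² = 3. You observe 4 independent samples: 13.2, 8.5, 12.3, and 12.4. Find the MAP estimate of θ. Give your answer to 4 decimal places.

θ̂_MAP = 11.3488

n = 4; x̄ = (13.2 + 8.5 + 12.3 + 12.4)/4 = 46.4/4 = 11.6.
For a Normal prior and Normal likelihood with known variance, the posterior is Normal; its mode equals its mean, the precision-weighted average.
Prior precision 1/σ₀² = 1/10 = 0.1; data precision n/σ² = 4/3.
θ̂ = (0.1·8 + (4/3)·11.6) / (0.1 + 4/3) = (244/15)/(43/30) = 488/43 ≈ 11.3488.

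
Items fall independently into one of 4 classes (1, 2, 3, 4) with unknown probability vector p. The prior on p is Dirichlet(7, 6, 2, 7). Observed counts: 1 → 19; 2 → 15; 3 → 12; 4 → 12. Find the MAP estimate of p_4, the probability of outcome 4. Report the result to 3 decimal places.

MAP estimate: 0.237

The posterior is Dirichlet(αᵢ + nᵢ) = Dirichlet(26, 21, 14, 19).
For a Dirichlet(a₁,…,a_K) with all aᵢ > 1, the mode has j-th component (aⱼ − 1)/(Σaᵢ − K).
Here Σaᵢ = 80 and K = 4, so p_4 = (19 − 1)/(80 − 4) = 18/76 ≈ 0.237.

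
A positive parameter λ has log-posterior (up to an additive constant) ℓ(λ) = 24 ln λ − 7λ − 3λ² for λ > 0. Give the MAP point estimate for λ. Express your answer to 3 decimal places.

ℓ'(λ) = 24/λ − 7 − 6λ. Setting this to zero and multiplying by λ: 6λ² + 7λ − 24 = 0.
λ = (−7 + √(7² + 4·6·24)) / (2·6) = (−7 + √625) / 12 = (−7 + 25)/12 = 3/2.
ℓ''(λ) = −24/λ² − 6 < 0, confirming a maximum.

λ̂_MAP = 1.500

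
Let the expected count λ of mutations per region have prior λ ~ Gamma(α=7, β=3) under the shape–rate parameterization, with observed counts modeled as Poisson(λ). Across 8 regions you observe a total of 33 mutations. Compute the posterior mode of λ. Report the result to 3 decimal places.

λ̂_MAP = 3.545

Σxᵢ = 33, n = 8.
Posterior ∝ λ^6e^(−3λ) · λ^33e^(−8λ) = λ^39e^(−11λ), i.e. Gamma(shape=40, rate=11).
The mode of a Gamma(a, b) with a ≥ 1 (shape–rate) is (a−1)/b = 39/11 ≈ 3.545.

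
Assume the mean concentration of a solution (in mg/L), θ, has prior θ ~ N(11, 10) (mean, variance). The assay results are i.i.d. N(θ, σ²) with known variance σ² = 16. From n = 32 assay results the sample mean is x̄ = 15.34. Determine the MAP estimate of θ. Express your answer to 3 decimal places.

θ̂_MAP = 15.133

n = 32, x̄ = 15.34.
For a Normal prior and Normal likelihood with known variance, the posterior is Normal; its mode equals its mean, the precision-weighted average.
Prior precision 1/σ₀² = 1/10 = 0.1; data precision n/σ² = 32/16 = 2.
θ̂ = (0.1·11 + 2·15.34) / (0.1 + 2) = 31.78/2.1 = 227/15 ≈ 15.133.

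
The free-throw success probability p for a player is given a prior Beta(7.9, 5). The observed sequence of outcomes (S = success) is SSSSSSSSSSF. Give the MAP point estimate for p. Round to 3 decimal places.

p̂_MAP = 0.772

Prior: Beta(7.9, 5).
Data: 10 successes in 11 trials (from the sequence). The binomial likelihood contributes p^10(1−p)^1, so the posterior is Beta(7.9+10, 5+1) = Beta(17.9, 6).
For Beta(a, b) with a, b > 1 the mode is (a−1)/(a+b−2) = 16.9/21.9 ≈ 0.772.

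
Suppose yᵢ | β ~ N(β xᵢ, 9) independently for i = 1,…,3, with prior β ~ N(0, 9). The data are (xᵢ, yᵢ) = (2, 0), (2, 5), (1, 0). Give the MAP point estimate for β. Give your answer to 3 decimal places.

β̂_MAP = 1.000

log p(β | y) = −Σ(yᵢ − βxᵢ)²/(2·9) − β²/(2·9) + const.
Setting the derivative to zero: Σxᵢ(yᵢ − βxᵢ)/9 − β/9 = 0, so β = Σxᵢyᵢ / (Σxᵢ² + σ²/τ²).
Σxᵢyᵢ = 2·0 + 2·5 + 1·0 = 10; Σxᵢ² = 9; σ²/τ² = 1.
β̂_MAP = 10 / (9 + 1) = 10/10 ≈ 1.000.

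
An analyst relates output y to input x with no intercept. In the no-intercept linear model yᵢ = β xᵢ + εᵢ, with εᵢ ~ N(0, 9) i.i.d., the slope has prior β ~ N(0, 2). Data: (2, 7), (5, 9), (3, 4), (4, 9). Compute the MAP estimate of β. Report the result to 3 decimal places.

log p(β | y) = −Σ(yᵢ − βxᵢ)²/(2·9) − β²/(2·2) + const.
Setting the derivative to zero: Σxᵢ(yᵢ − βxᵢ)/9 − β/2 = 0, so β = Σxᵢyᵢ / (Σxᵢ² + σ²/τ²).
Σxᵢyᵢ = 2·7 + 5·9 + 3·4 + 4·9 = 107; Σxᵢ² = 54; σ²/τ² = 4.5.
β̂_MAP = 107 / (54 + 4.5) = 107/58.5 ≈ 1.829.

β̂_MAP = 1.829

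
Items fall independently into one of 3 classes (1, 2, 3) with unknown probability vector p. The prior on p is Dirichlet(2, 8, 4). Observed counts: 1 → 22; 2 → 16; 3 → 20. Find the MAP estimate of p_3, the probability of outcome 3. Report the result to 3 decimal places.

The posterior is Dirichlet(αᵢ + nᵢ) = Dirichlet(24, 24, 24).
For a Dirichlet(a₁,…,a_K) with all aᵢ > 1, the mode has j-th component (aⱼ − 1)/(Σaᵢ − K).
Here Σaᵢ = 72 and K = 3, so p_3 = (24 − 1)/(72 − 3) = 23/69 ≈ 0.333.

MAP estimate: 0.333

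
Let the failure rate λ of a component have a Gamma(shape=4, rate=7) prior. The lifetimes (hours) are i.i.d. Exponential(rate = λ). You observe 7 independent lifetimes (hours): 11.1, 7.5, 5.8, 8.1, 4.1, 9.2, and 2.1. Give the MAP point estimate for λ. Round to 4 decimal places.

The Exponential(rate=λ) likelihood is ∝ λ^n e^(−λΣtᵢ). Here n = 7 and Σtᵢ = 11.1 + 7.5 + 5.8 + 8.1 + 4.1 + 9.2 + 2.1 = 47.9.
Posterior ∝ λ^3e^(−7λ) · λ^7e^(−47.9λ) = λ^10e^(−54.9λ), i.e. Gamma(11, 54.9).
Mode = (a−1)/b = 10/54.9 ≈ 0.1821.

λ̂_MAP = 0.1821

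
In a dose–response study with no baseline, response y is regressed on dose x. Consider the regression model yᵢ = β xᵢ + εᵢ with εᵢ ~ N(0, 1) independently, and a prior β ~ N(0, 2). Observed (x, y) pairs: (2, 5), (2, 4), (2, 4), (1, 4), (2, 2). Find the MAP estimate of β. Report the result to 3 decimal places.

log p(β | y) = −Σ(yᵢ − βxᵢ)²/(2·1) − β²/(2·2) + const.
Setting the derivative to zero: Σxᵢ(yᵢ − βxᵢ)/1 − β/2 = 0, so β = Σxᵢyᵢ / (Σxᵢ² + σ²/τ²).
Σxᵢyᵢ = 2·5 + 2·4 + 2·4 + 1·4 + 2·2 = 34; Σxᵢ² = 17; σ²/τ² = 0.5.
β̂_MAP = 34 / (17 + 0.5) = 34/17.5 ≈ 1.943.

β̂_MAP = 1.943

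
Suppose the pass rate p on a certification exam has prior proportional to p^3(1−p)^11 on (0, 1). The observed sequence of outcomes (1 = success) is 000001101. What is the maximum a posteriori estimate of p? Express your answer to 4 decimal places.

p̂_MAP = 0.2609

The prior density ∝ p^3(1−p)^11 is the kernel of Beta(4, 12).
Data: 3 successes in 9 trials (from the sequence). The binomial likelihood contributes p^3(1−p)^6, so the posterior is Beta(4+3, 12+6) = Beta(7, 18).
For Beta(a, b) with a, b > 1 the mode is (a−1)/(a+b−2) = 6/23 ≈ 0.2609.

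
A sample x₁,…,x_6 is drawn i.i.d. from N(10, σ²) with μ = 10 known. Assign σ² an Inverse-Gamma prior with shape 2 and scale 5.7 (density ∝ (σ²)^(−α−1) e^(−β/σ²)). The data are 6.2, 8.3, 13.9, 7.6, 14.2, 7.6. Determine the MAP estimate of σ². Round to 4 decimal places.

Sum of squared deviations about the known mean: SS = (6.2−10)² + (8.3−10)² + (13.9−10)² + (7.6−10)² + (14.2−10)² + (7.6−10)² = 61.7.
The Normal likelihood contributes (σ²)^(−n/2) exp(−SS/(2σ²)), so the posterior is Inverse-Gamma(α + n/2, β + SS/2) = Inverse-Gamma(5, 36.55).
The mode of Inverse-Gamma(a, b) is b/(a+1) = 36.55/6 ≈ 6.0917.

σ̂²_MAP = 6.0917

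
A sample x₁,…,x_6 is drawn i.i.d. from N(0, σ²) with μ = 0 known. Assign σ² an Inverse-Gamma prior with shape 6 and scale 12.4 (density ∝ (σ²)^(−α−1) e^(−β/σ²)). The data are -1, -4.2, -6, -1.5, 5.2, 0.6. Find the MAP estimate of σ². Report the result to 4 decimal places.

Sum of squared deviations about the known mean: SS = (-1−0)² + (-4.2−0)² + (-6−0)² + (-1.5−0)² + (5.2−0)² + (0.6−0)² = 84.29.
The Normal likelihood contributes (σ²)^(−n/2) exp(−SS/(2σ²)), so the posterior is Inverse-Gamma(α + n/2, β + SS/2) = Inverse-Gamma(9, 54.545).
The mode of Inverse-Gamma(a, b) is b/(a+1) = 54.545/10 ≈ 5.4545.

σ̂²_MAP = 5.4545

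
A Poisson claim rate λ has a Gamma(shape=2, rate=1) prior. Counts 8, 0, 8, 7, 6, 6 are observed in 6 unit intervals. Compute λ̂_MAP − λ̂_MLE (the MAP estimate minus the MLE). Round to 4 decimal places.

MAP − MLE = -0.6905

Σxᵢ = 35. Posterior is Gamma(37, 7); MAP = (37−1)/7 = 36/7 ≈ 5.14286.
MLE = x̄ = 35/6 ≈ 5.83333.
Difference = 36/7 − 35/6 = -29/42 ≈ -0.6905.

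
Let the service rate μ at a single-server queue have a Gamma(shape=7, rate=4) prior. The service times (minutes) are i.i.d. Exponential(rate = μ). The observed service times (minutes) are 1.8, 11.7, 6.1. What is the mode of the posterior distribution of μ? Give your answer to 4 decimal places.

The Exponential(rate=μ) likelihood is ∝ μ^n e^(−μΣtᵢ). Here n = 3 and Σtᵢ = 1.8 + 11.7 + 6.1 = 19.6.
Posterior ∝ μ^6e^(−4μ) · μ^3e^(−19.6μ) = μ^9e^(−23.6μ), i.e. Gamma(10, 23.6).
Mode = (a−1)/b = 9/23.6 ≈ 0.3814.

μ̂_MAP = 0.3814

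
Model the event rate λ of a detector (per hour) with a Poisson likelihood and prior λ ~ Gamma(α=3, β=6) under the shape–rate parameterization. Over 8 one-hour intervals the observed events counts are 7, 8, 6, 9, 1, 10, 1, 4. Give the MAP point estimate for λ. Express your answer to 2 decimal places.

Σxᵢ = 7+8+6+9+1+10+1+4 = 46, with n = 8.
Posterior ∝ λ^2e^(−6λ) · λ^46e^(−8λ) = λ^48e^(−14λ), i.e. Gamma(shape=49, rate=14).
The mode of a Gamma(a, b) with a ≥ 1 (shape–rate) is (a−1)/b = 48/14 ≈ 3.43.

λ̂_MAP = 3.43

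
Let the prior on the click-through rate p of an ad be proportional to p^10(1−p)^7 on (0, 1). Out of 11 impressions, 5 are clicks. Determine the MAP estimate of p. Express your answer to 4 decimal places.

The prior density ∝ p^10(1−p)^7 is the kernel of Beta(11, 8).
Data: 5 successes in 11 trials. The binomial likelihood contributes p^5(1−p)^6, so the posterior is Beta(11+5, 8+6) = Beta(16, 14).
For Beta(a, b) with a, b > 1 the mode is (a−1)/(a+b−2) = 15/28 ≈ 0.5357.

p̂_MAP = 0.5357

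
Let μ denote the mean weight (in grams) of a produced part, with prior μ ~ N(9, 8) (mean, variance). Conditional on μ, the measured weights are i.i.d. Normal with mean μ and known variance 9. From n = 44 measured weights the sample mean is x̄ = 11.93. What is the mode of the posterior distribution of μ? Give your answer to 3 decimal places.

μ̂_MAP = 11.857

n = 44, x̄ = 11.93.
For a Normal prior and Normal likelihood with known variance, the posterior is Normal; its mode equals its mean, the precision-weighted average.
Prior precision 1/σ₀² = 1/8 = 0.125; data precision n/σ² = 44/9.
μ̂ = (0.125·9 + (44/9)·11.93) / (0.125 + 44/9) = (107009/1800)/(361/72) = 107009/9025 ≈ 11.857.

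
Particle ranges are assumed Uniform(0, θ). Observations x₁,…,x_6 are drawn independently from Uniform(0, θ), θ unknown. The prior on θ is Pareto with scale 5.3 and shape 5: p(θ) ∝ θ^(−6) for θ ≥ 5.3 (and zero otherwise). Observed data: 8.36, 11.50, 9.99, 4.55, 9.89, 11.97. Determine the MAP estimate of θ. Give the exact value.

θ̂_MAP = 11.97

The Uniform(0, θ) likelihood is θ^(−n) for θ ≥ max(xᵢ), zero otherwise. Here max(xᵢ) = 11.97.
Posterior ∝ θ^(−6) · θ^(−6) = θ^(−12) on θ ≥ max(5.3, 11.97) = 11.97.
This density is strictly decreasing in θ, so the posterior mode lies at the lower boundary of the support.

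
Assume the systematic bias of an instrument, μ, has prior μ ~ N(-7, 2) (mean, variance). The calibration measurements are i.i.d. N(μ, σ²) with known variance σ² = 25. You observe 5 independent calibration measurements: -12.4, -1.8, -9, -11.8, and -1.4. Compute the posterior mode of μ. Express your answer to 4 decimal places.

n = 5; x̄ = ((-12.4) + (-1.8) + (-9) + (-11.8) + (-1.4))/5 = -36.4/5 = -7.28.
For a Normal prior and Normal likelihood with known variance, the posterior is Normal; its mode equals its mean, the precision-weighted average.
Prior precision 1/σ₀² = 1/2 = 0.5; data precision n/σ² = 5/25 = 0.2.
μ̂ = (0.5·(-7) + 0.2·(-7.28)) / (0.5 + 0.2) = (-4.956)/0.7 = -7.0800.

μ̂_MAP = -7.0800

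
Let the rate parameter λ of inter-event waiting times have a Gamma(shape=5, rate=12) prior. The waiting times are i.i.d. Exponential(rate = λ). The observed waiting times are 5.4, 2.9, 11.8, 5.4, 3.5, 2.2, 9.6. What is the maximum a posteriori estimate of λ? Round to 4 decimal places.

λ̂_MAP = 0.2083

The Exponential(rate=λ) likelihood is ∝ λ^n e^(−λΣtᵢ). Here n = 7 and Σtᵢ = 5.4 + 2.9 + 11.8 + 5.4 + 3.5 + 2.2 + 9.6 = 40.8.
Posterior ∝ λ^4e^(−12λ) · λ^7e^(−40.8λ) = λ^11e^(−52.8λ), i.e. Gamma(12, 52.8).
Mode = (a−1)/b = 11/52.8 ≈ 0.2083.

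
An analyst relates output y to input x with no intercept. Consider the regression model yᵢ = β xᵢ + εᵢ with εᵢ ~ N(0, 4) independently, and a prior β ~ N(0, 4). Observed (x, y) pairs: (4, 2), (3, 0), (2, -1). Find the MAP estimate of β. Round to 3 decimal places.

β̂_MAP = 0.200

log p(β | y) = −Σ(yᵢ − βxᵢ)²/(2·4) − β²/(2·4) + const.
Setting the derivative to zero: Σxᵢ(yᵢ − βxᵢ)/4 − β/4 = 0, so β = Σxᵢyᵢ / (Σxᵢ² + σ²/τ²).
Σxᵢyᵢ = 4·2 + 3·0 + 2·(-1) = 6; Σxᵢ² = 29; σ²/τ² = 1.
β̂_MAP = 6 / (29 + 1) = 6/30 ≈ 0.200.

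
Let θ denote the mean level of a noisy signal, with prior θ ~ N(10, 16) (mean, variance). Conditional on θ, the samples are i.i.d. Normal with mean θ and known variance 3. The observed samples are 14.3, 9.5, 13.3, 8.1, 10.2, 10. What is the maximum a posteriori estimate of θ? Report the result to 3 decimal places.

n = 6; x̄ = (14.3 + 9.5 + 13.3 + 8.1 + 10.2 + 10)/6 = 65.4/6 = 10.9.
For a Normal prior and Normal likelihood with known variance, the posterior is Normal; its mode equals its mean, the precision-weighted average.
Prior precision 1/σ₀² = 1/16 = 0.0625; data precision n/σ² = 6/3 = 2.
θ̂ = (0.0625·10 + 2·10.9) / (0.0625 + 2) = 22.425/2.0625 = 598/55 ≈ 10.873.

θ̂_MAP = 10.873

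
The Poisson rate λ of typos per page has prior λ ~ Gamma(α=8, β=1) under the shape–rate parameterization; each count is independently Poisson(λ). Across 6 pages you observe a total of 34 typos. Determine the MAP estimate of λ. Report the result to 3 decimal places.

λ̂_MAP = 5.857

Σxᵢ = 34, n = 6.
Posterior ∝ λ^7e^(−1λ) · λ^34e^(−6λ) = λ^41e^(−7λ), i.e. Gamma(shape=42, rate=7).
The mode of a Gamma(a, b) with a ≥ 1 (shape–rate) is (a−1)/b = 41/7 ≈ 5.857.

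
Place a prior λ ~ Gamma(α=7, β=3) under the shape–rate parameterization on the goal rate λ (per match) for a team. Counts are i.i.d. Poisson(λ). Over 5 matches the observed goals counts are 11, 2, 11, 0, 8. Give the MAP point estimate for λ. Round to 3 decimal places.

λ̂_MAP = 4.750

Σxᵢ = 11+2+11+0+8 = 32, with n = 5.
Posterior ∝ λ^6e^(−3λ) · λ^32e^(−5λ) = λ^38e^(−8λ), i.e. Gamma(shape=39, rate=8).
The mode of a Gamma(a, b) with a ≥ 1 (shape–rate) is (a−1)/b = 38/8 ≈ 4.750.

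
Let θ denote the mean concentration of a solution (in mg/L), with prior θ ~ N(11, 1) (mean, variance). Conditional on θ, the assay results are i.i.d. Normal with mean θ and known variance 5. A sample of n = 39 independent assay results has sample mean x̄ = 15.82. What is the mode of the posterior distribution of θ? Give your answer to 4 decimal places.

n = 39, x̄ = 15.82.
For a Normal prior and Normal likelihood with known variance, the posterior is Normal; its mode equals its mean, the precision-weighted average.
Prior precision 1/σ₀² = 1/1 = 1; data precision n/σ² = 39/5 = 7.8.
θ̂ = (1·11 + 7.8·15.82) / (1 + 7.8) = 134.396/8.8 = 33599/2200 ≈ 15.2723.

θ̂_MAP = 15.2723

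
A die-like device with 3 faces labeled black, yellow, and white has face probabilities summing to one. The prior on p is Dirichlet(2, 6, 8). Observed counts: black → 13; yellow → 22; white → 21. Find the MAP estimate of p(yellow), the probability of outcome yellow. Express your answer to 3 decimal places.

The posterior is Dirichlet(αᵢ + nᵢ) = Dirichlet(15, 28, 29).
For a Dirichlet(a₁,…,a_K) with all aᵢ > 1, the mode has j-th component (aⱼ − 1)/(Σaᵢ − K).
Here Σaᵢ = 72 and K = 3, so p(yellow) = (28 − 1)/(72 − 3) = 27/69 ≈ 0.391.

MAP estimate of p(yellow) = 0.391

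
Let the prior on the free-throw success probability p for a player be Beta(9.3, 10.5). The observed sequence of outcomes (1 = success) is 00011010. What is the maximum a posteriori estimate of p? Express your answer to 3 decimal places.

Prior: Beta(9.3, 10.5).
Data: 3 successes in 8 trials (from the sequence). The binomial likelihood contributes p^3(1−p)^5, so the posterior is Beta(9.3+3, 10.5+5) = Beta(12.3, 15.5).
For Beta(a, b) with a, b > 1 the mode is (a−1)/(a+b−2) = 11.3/25.8 ≈ 0.438.

p̂_MAP = 0.438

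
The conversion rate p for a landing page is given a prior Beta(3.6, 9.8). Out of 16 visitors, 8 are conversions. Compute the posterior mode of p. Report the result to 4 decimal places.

p̂_MAP = 0.3869

Prior: Beta(3.6, 9.8).
Data: 8 successes in 16 trials. The binomial likelihood contributes p^8(1−p)^8, so the posterior is Beta(3.6+8, 9.8+8) = Beta(11.6, 17.8).
For Beta(a, b) with a, b > 1 the mode is (a−1)/(a+b−2) = 10.6/27.4 ≈ 0.3869.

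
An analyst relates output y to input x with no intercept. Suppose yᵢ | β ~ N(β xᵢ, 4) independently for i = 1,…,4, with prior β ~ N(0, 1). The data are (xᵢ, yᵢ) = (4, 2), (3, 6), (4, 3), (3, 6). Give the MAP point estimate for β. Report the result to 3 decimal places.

log p(β | y) = −Σ(yᵢ − βxᵢ)²/(2·4) − β²/(2·1) + const.
Setting the derivative to zero: Σxᵢ(yᵢ − βxᵢ)/4 − β/1 = 0, so β = Σxᵢyᵢ / (Σxᵢ² + σ²/τ²).
Σxᵢyᵢ = 4·2 + 3·6 + 4·3 + 3·6 = 56; Σxᵢ² = 50; σ²/τ² = 4.
β̂_MAP = 56 / (50 + 4) = 56/54 ≈ 1.037.

β̂_MAP = 1.037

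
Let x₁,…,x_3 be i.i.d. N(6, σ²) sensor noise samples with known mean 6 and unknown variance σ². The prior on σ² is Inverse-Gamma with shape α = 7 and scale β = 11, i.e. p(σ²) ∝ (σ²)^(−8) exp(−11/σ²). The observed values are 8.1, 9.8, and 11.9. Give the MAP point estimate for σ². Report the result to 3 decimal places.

Sum of squared deviations about the known mean: SS = (8.1−6)² + (9.8−6)² + (11.9−6)² = 53.66.
The Normal likelihood contributes (σ²)^(−n/2) exp(−SS/(2σ²)), so the posterior is Inverse-Gamma(α + n/2, β + SS/2) = Inverse-Gamma(8.5, 37.83).
The mode of Inverse-Gamma(a, b) is b/(a+1) = 37.83/9.5 ≈ 3.982.

σ̂²_MAP = 3.982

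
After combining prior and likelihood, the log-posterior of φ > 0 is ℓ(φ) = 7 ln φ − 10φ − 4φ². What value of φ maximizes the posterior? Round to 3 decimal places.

ℓ'(φ) = 7/φ − 10 − 8φ. Setting this to zero and multiplying by φ: 8φ² + 10φ − 7 = 0.
φ = (−10 + √(10² + 4·8·7)) / (2·8) = (−10 + √324) / 16 = (−10 + 18)/16 = 1/2.
ℓ''(φ) = −7/φ² − 8 < 0, confirming a maximum.

φ̂_MAP = 0.500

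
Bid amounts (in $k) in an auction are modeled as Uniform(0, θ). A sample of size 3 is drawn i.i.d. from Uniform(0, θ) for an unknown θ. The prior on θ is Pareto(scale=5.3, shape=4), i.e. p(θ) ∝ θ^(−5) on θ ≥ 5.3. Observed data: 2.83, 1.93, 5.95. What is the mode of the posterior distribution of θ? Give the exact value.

θ̂_MAP = 5.95

The Uniform(0, θ) likelihood is θ^(−n) for θ ≥ max(xᵢ), zero otherwise. Here max(xᵢ) = 5.95.
Posterior ∝ θ^(−5) · θ^(−3) = θ^(−8) on θ ≥ max(5.3, 5.95) = 5.95.
This density is strictly decreasing in θ, so the posterior mode lies at the lower boundary of the support.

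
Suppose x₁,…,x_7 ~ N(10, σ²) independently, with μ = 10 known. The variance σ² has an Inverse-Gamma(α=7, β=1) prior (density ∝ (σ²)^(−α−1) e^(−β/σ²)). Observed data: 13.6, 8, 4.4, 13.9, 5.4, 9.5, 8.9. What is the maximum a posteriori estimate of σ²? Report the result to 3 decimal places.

Sum of squared deviations about the known mean: SS = (13.6−10)² + (8−10)² + (4.4−10)² + (13.9−10)² + (5.4−10)² + (9.5−10)² + (8.9−10)² = 86.15.
The Normal likelihood contributes (σ²)^(−n/2) exp(−SS/(2σ²)), so the posterior is Inverse-Gamma(α + n/2, β + SS/2) = Inverse-Gamma(10.5, 44.075).
The mode of Inverse-Gamma(a, b) is b/(a+1) = 44.075/11.5 ≈ 3.833.

σ̂²_MAP = 3.833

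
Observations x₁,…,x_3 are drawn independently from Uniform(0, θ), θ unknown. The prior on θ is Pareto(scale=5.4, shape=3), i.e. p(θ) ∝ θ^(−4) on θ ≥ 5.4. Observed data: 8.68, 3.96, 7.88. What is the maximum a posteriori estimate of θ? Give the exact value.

The Uniform(0, θ) likelihood is θ^(−n) for θ ≥ max(xᵢ), zero otherwise. Here max(xᵢ) = 8.68.
Posterior ∝ θ^(−4) · θ^(−3) = θ^(−7) on θ ≥ max(5.4, 8.68) = 8.68.
This density is strictly decreasing in θ, so the posterior mode lies at the lower boundary of the support.

θ̂_MAP = 8.68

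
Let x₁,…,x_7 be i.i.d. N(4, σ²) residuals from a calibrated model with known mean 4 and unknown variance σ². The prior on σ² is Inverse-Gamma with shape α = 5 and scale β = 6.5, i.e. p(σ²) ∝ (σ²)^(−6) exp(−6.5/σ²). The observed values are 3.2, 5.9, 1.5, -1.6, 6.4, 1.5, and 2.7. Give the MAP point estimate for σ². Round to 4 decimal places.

σ̂²_MAP = 3.6084

Sum of squared deviations about the known mean: SS = (3.2−4)² + (5.9−4)² + (1.5−4)² + (-1.6−4)² + (6.4−4)² + (1.5−4)² + (2.7−4)² = 55.56.
The Normal likelihood contributes (σ²)^(−n/2) exp(−SS/(2σ²)), so the posterior is Inverse-Gamma(α + n/2, β + SS/2) = Inverse-Gamma(8.5, 34.28).
The mode of Inverse-Gamma(a, b) is b/(a+1) = 34.28/9.5 ≈ 3.6084.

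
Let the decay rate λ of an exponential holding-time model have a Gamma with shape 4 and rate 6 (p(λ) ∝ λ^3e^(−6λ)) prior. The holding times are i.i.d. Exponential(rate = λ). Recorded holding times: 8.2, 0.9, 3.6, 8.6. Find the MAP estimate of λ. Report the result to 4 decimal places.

The Exponential(rate=λ) likelihood is ∝ λ^n e^(−λΣtᵢ). Here n = 4 and Σtᵢ = 8.2 + 0.9 + 3.6 + 8.6 = 21.3.
Posterior ∝ λ^3e^(−6λ) · λ^4e^(−21.3λ) = λ^7e^(−27.3λ), i.e. Gamma(8, 27.3).
Mode = (a−1)/b = 7/27.3 ≈ 0.2564.

λ̂_MAP = 0.2564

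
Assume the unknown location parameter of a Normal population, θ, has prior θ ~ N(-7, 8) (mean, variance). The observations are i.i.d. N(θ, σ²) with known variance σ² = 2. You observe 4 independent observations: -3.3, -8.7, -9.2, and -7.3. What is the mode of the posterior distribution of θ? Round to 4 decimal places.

θ̂_MAP = -7.1176

n = 4; x̄ = ((-3.3) + (-8.7) + (-9.2) + (-7.3))/4 = -28.5/4 = -7.125.
For a Normal prior and Normal likelihood with known variance, the posterior is Normal; its mode equals its mean, the precision-weighted average.
Prior precision 1/σ₀² = 1/8 = 0.125; data precision n/σ² = 4/2 = 2.
θ̂ = (0.125·(-7) + 2·(-7.125)) / (0.125 + 2) = (-15.125)/2.125 = -121/17 ≈ -7.1176.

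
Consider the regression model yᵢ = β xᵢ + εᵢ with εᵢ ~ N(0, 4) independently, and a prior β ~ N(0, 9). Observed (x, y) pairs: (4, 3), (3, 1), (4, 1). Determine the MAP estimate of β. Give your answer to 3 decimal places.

log p(β | y) = −Σ(yᵢ − βxᵢ)²/(2·4) − β²/(2·9) + const.
Setting the derivative to zero: Σxᵢ(yᵢ − βxᵢ)/4 − β/9 = 0, so β = Σxᵢyᵢ / (Σxᵢ² + σ²/τ²).
Σxᵢyᵢ = 4·3 + 3·1 + 4·1 = 19; Σxᵢ² = 41; σ²/τ² = 4/9.
β̂_MAP = 19 / (41 + 4/9) = 19/(373/9) = 171/373 ≈ 0.458.

β̂_MAP = 0.458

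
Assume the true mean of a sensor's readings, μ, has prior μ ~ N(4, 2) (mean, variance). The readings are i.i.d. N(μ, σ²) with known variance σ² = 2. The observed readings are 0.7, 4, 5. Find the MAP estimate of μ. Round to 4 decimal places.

n = 3; x̄ = (0.7 + 4 + 5)/3 = 9.7/3 = 97/30 ≈ 3.2333.
For a Normal prior and Normal likelihood with known variance, the posterior is Normal; its mode equals its mean, the precision-weighted average.
Prior precision 1/σ₀² = 1/2 = 0.5; data precision n/σ² = 3/2 = 1.5.
μ̂ = (0.5·4 + 1.5·(97/30)) / (0.5 + 1.5) = 6.85/2 = 3.4250.

μ̂_MAP = 3.4250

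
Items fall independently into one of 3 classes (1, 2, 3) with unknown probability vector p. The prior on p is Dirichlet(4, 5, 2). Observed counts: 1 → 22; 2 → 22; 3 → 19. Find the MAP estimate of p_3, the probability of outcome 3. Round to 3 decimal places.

MAP estimate: 0.282

The posterior is Dirichlet(αᵢ + nᵢ) = Dirichlet(26, 27, 21).
For a Dirichlet(a₁,…,a_K) with all aᵢ > 1, the mode has j-th component (aⱼ − 1)/(Σaᵢ − K).
Here Σaᵢ = 74 and K = 3, so p_3 = (21 − 1)/(74 − 3) = 20/71 ≈ 0.282.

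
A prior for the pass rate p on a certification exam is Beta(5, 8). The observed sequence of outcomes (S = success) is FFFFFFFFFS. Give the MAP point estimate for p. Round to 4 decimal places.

p̂_MAP = 0.2381

Prior: Beta(5, 8).
Data: 1 success in 10 trials (from the sequence). The binomial likelihood contributes p(1−p)^9, so the posterior is Beta(5+1, 8+9) = Beta(6, 17).
For Beta(a, b) with a, b > 1 the mode is (a−1)/(a+b−2) = 5/21 ≈ 0.2381.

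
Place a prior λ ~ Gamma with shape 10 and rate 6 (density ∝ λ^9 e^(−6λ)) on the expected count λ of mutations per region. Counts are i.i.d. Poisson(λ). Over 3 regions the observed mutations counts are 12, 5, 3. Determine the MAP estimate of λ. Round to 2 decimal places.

Σxᵢ = 12+5+3 = 20, with n = 3.
Posterior ∝ λ^9e^(−6λ) · λ^20e^(−3λ) = λ^29e^(−9λ), i.e. Gamma(shape=30, rate=9).
The mode of a Gamma(a, b) with a ≥ 1 (shape–rate) is (a−1)/b = 29/9 ≈ 3.22.

λ̂_MAP = 3.22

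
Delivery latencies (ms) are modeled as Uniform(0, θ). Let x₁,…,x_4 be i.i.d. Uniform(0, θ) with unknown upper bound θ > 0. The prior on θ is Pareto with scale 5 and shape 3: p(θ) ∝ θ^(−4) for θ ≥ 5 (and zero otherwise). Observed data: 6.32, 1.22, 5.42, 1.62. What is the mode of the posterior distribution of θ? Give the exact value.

θ̂_MAP = 6.32

The Uniform(0, θ) likelihood is θ^(−n) for θ ≥ max(xᵢ), zero otherwise. Here max(xᵢ) = 6.32.
Posterior ∝ θ^(−4) · θ^(−4) = θ^(−8) on θ ≥ max(5, 6.32) = 6.32.
This density is strictly decreasing in θ, so the posterior mode lies at the lower boundary of the support.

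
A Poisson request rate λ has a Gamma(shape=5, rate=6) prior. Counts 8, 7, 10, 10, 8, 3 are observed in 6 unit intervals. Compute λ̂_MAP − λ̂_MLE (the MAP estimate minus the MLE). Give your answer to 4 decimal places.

MAP − MLE = -3.5000

Σxᵢ = 46. Posterior is Gamma(51, 12); MAP = (51−1)/12 = 50/12 ≈ 4.16667.
MLE = x̄ = 46/6 ≈ 7.66667.
Difference = 50/12 − 46/6 = -7/2 ≈ -3.5000.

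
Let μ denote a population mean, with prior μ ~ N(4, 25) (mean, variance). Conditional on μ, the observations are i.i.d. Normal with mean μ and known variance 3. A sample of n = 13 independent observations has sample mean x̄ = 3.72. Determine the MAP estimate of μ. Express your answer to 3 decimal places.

n = 13, x̄ = 3.72.
For a Normal prior and Normal likelihood with known variance, the posterior is Normal; its mode equals its mean, the precision-weighted average.
Prior precision 1/σ₀² = 1/25 = 0.04; data precision n/σ² = 13/3.
μ̂ = (0.04·4 + (13/3)·3.72) / (0.04 + 13/3) = 16.28/(328/75) = 1221/328 ≈ 3.723.

μ̂_MAP = 3.723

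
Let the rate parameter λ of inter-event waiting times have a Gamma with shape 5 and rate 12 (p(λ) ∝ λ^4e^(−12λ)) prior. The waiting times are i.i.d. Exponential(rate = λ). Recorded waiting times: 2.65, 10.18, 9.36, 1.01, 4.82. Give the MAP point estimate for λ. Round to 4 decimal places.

The Exponential(rate=λ) likelihood is ∝ λ^n e^(−λΣtᵢ). Here n = 5 and Σtᵢ = 2.65 + 10.18 + 9.36 + 1.01 + 4.82 = 28.02.
Posterior ∝ λ^4e^(−12λ) · λ^5e^(−28.02λ) = λ^9e^(−40.02λ), i.e. Gamma(10, 40.02).
Mode = (a−1)/b = 9/40.02 ≈ 0.2249.

λ̂_MAP = 0.2249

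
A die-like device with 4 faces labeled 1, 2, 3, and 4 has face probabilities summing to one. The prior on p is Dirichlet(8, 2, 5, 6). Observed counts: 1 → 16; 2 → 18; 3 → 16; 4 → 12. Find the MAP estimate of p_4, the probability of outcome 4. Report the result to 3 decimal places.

The posterior is Dirichlet(αᵢ + nᵢ) = Dirichlet(24, 20, 21, 18).
For a Dirichlet(a₁,…,a_K) with all aᵢ > 1, the mode has j-th component (aⱼ − 1)/(Σaᵢ − K).
Here Σaᵢ = 83 and K = 4, so p_4 = (18 − 1)/(83 − 4) = 17/79 ≈ 0.215.

MAP estimate: 0.215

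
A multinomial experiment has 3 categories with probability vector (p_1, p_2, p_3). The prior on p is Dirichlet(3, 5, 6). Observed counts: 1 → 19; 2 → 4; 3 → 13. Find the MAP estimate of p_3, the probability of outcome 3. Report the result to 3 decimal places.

MAP estimate: 0.383

The posterior is Dirichlet(αᵢ + nᵢ) = Dirichlet(22, 9, 19).
For a Dirichlet(a₁,…,a_K) with all aᵢ > 1, the mode has j-th component (aⱼ − 1)/(Σaᵢ − K).
Here Σaᵢ = 50 and K = 3, so p_3 = (19 − 1)/(50 − 3) = 18/47 ≈ 0.383.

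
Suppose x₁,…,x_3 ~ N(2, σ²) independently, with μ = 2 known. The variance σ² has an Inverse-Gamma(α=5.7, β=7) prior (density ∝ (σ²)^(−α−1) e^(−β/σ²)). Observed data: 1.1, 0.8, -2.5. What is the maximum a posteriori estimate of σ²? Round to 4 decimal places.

σ̂²_MAP = 2.2256

Sum of squared deviations about the known mean: SS = (1.1−2)² + (0.8−2)² + (-2.5−2)² = 22.5.
The Normal likelihood contributes (σ²)^(−n/2) exp(−SS/(2σ²)), so the posterior is Inverse-Gamma(α + n/2, β + SS/2) = Inverse-Gamma(7.2, 18.25).
The mode of Inverse-Gamma(a, b) is b/(a+1) = 18.25/8.2 ≈ 2.2256.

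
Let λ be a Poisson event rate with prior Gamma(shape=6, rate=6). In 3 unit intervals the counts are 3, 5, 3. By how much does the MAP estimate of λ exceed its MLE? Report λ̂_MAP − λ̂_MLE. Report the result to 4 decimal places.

MAP − MLE = -1.8889

Σxᵢ = 11. Posterior is Gamma(17, 9); MAP = (17−1)/9 = 16/9 ≈ 1.77778.
MLE = x̄ = 11/3 ≈ 3.66667.
Difference = 16/9 − 11/3 = -17/9 ≈ -1.8889.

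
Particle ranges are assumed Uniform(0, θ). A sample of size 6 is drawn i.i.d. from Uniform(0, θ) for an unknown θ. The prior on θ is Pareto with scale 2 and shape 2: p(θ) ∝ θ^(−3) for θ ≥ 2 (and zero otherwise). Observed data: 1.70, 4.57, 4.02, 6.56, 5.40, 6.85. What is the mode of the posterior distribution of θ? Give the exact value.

The Uniform(0, θ) likelihood is θ^(−n) for θ ≥ max(xᵢ), zero otherwise. Here max(xᵢ) = 6.85.
Posterior ∝ θ^(−3) · θ^(−6) = θ^(−9) on θ ≥ max(2, 6.85) = 6.85.
This density is strictly decreasing in θ, so the posterior mode lies at the lower boundary of the support.

θ̂_MAP = 6.85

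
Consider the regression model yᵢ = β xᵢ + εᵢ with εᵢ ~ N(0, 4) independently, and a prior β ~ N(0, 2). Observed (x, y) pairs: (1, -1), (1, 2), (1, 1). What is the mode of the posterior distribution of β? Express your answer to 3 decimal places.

β̂_MAP = 0.400

log p(β | y) = −Σ(yᵢ − βxᵢ)²/(2·4) − β²/(2·2) + const.
Setting the derivative to zero: Σxᵢ(yᵢ − βxᵢ)/4 − β/2 = 0, so β = Σxᵢyᵢ / (Σxᵢ² + σ²/τ²).
Σxᵢyᵢ = 1·(-1) + 1·2 + 1·1 = 2; Σxᵢ² = 3; σ²/τ² = 2.
β̂_MAP = 2 / (3 + 2) = 2/5 ≈ 0.400.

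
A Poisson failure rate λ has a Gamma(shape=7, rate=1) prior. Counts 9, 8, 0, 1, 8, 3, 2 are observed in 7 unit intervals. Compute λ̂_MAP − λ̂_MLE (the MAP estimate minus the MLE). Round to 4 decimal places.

Σxᵢ = 31. Posterior is Gamma(38, 8); MAP = (38−1)/8 = 37/8 ≈ 4.62500.
MLE = x̄ = 31/7 ≈ 4.42857.
Difference = 37/8 − 31/7 = 11/56 ≈ 0.1964.

MAP − MLE = 0.1964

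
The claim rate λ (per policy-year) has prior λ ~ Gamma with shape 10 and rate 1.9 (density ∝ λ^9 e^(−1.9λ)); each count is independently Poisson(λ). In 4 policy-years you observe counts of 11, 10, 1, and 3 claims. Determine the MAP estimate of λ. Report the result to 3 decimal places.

λ̂_MAP = 5.763

Σxᵢ = 11+10+1+3 = 25, with n = 4.
Posterior ∝ λ^9e^(−1.9λ) · λ^25e^(−4λ) = λ^34e^(−5.9λ), i.e. Gamma(shape=35, rate=5.9).
The mode of a Gamma(a, b) with a ≥ 1 (shape–rate) is (a−1)/b = 34/5.9 ≈ 5.763.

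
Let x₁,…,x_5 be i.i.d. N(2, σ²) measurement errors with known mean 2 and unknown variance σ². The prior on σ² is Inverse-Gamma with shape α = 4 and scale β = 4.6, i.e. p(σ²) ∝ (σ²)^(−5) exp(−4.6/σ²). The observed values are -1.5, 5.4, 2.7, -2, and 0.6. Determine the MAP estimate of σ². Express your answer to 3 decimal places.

Sum of squared deviations about the known mean: SS = (-1.5−2)² + (5.4−2)² + (2.7−2)² + (-2−2)² + (0.6−2)² = 42.26.
The Normal likelihood contributes (σ²)^(−n/2) exp(−SS/(2σ²)), so the posterior is Inverse-Gamma(α + n/2, β + SS/2) = Inverse-Gamma(6.5, 25.73).
The mode of Inverse-Gamma(a, b) is b/(a+1) = 25.73/7.5 ≈ 3.431.

σ̂²_MAP = 3.431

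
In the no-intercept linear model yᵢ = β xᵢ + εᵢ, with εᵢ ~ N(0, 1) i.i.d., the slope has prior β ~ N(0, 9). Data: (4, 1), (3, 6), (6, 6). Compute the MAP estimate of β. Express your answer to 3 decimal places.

β̂_MAP = 0.949

log p(β | y) = −Σ(yᵢ − βxᵢ)²/(2·1) − β²/(2·9) + const.
Setting the derivative to zero: Σxᵢ(yᵢ − βxᵢ)/1 − β/9 = 0, so β = Σxᵢyᵢ / (Σxᵢ² + σ²/τ²).
Σxᵢyᵢ = 4·1 + 3·6 + 6·6 = 58; Σxᵢ² = 61; σ²/τ² = 1/9.
β̂_MAP = 58 / (61 + 1/9) = 58/(550/9) = 261/275 ≈ 0.949.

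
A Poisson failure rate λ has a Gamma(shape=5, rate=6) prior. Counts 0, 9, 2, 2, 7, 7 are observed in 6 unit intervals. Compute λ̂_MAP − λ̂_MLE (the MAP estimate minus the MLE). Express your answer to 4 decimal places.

MAP − MLE = -1.9167

Σxᵢ = 27. Posterior is Gamma(32, 12); MAP = (32−1)/12 = 31/12 ≈ 2.58333.
MLE = x̄ = 27/6 ≈ 4.50000.
Difference = 31/12 − 27/6 = -23/12 ≈ -1.9167.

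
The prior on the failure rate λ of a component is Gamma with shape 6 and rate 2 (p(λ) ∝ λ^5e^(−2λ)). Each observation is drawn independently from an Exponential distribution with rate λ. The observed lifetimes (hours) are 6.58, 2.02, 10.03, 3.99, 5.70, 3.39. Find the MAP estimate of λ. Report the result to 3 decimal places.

The Exponential(rate=λ) likelihood is ∝ λ^n e^(−λΣtᵢ). Here n = 6 and Σtᵢ = 6.58 + 2.02 + 10.03 + 3.99 + 5.70 + 3.39 = 31.71.
Posterior ∝ λ^5e^(−2λ) · λ^6e^(−31.71λ) = λ^11e^(−33.71λ), i.e. Gamma(12, 33.71).
Mode = (a−1)/b = 11/33.71 ≈ 0.326.

λ̂_MAP = 0.326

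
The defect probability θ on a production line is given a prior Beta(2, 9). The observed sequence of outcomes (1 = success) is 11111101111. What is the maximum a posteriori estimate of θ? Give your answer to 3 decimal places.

θ̂_MAP = 0.550

Prior: Beta(2, 9).
Data: 10 successes in 11 trials (from the sequence). The binomial likelihood contributes θ^10(1−θ)^1, so the posterior is Beta(2+10, 9+1) = Beta(12, 10).
For Beta(a, b) with a, b > 1 the mode is (a−1)/(a+b−2) = 11/20 ≈ 0.550.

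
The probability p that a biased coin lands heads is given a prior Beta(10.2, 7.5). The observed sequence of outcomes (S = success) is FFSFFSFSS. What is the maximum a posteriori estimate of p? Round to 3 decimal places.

p̂_MAP = 0.534

Prior: Beta(10.2, 7.5).
Data: 4 successes in 9 trials (from the sequence). The binomial likelihood contributes p^4(1−p)^5, so the posterior is Beta(10.2+4, 7.5+5) = Beta(14.2, 12.5).
For Beta(a, b) with a, b > 1 the mode is (a−1)/(a+b−2) = 13.2/24.7 ≈ 0.534.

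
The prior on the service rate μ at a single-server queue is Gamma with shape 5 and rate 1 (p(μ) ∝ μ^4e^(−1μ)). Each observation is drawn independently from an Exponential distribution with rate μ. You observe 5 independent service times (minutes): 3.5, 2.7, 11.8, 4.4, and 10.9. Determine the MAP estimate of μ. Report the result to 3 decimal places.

μ̂_MAP = 0.262

The Exponential(rate=μ) likelihood is ∝ μ^n e^(−μΣtᵢ). Here n = 5 and Σtᵢ = 3.5 + 2.7 + 11.8 + 4.4 + 10.9 = 33.3.
Posterior ∝ μ^4e^(−1μ) · μ^5e^(−33.3μ) = μ^9e^(−34.3μ), i.e. Gamma(10, 34.3).
Mode = (a−1)/b = 9/34.3 ≈ 0.262.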